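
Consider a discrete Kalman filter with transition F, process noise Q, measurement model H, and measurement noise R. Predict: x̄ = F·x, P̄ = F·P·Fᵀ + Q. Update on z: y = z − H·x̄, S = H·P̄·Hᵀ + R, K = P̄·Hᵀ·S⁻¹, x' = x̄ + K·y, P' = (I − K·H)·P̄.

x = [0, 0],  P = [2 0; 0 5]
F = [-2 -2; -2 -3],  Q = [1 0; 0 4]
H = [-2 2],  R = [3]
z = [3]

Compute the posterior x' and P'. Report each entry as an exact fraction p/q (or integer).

x' = [54/43, 114/43]
P' = [923/43 950/43; 950/43 1007/43]

x̄ = F·x = [0, 0]
P̄ = F·P·Fᵀ + Q = [29 38; 38 57]
y = z − H·x̄ = [3]
S = H·P̄·Hᵀ + R = [43]
K = P̄·Hᵀ·S⁻¹ = [18/43; 38/43]
x' = x̄ + K·y = [54/43, 114/43]
P' = (I − K·H)·P̄ = [923/43 950/43; 950/43 1007/43]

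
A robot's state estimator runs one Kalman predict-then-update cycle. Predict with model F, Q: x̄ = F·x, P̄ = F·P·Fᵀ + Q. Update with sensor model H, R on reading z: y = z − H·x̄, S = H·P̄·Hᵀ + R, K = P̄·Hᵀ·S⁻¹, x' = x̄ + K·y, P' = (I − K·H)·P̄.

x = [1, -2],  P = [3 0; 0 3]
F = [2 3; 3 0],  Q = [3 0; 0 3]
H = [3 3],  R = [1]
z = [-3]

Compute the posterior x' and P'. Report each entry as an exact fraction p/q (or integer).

x' = [-4, 3]
P' = [8466/973 -8406/973; -8406/973 8454/973]

x̄ = F·x = [-4, 3]
P̄ = F·P·Fᵀ + Q = [42 18; 18 30]
y = z − H·x̄ = [0]
S = H·P̄·Hᵀ + R = [973]
K = P̄·Hᵀ·S⁻¹ = [180/973; 144/973]
x' = x̄ + K·y = [-4, 3]
P' = (I − K·H)·P̄ = [8466/973 -8406/973; -8406/973 8454/973]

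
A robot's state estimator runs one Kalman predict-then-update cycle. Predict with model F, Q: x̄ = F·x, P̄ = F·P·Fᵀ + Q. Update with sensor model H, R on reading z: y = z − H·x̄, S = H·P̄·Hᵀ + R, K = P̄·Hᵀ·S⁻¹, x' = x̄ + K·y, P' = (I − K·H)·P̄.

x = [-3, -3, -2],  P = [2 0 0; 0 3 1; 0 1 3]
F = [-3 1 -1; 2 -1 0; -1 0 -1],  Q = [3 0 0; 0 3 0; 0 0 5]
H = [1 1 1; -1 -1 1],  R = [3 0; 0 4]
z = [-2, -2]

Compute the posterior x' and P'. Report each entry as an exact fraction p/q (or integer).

x̄ = F·x = [8, -3, 5]
P̄ = F·P·Fᵀ + Q = [25 -14 8; -14 14 -3; 8 -3 10]
y = z − H·x̄ = [-12, -2]
S = H·P̄·Hᵀ + R = [34 -1; -1 15]
K = P̄·Hᵀ·S⁻¹ = [282/509 -83/509; -48/509 -105/509; 230/509 185/509]
x' = x̄ + K·y = [854/509, -741/509, -585/509]
P' = (I − K·H)·P̄ = [7118/509 -6529/509 257/509; -6529/509 6667/509 -282/509; 257/509 -282/509 715/509]

x' = [854/509, -741/509, -585/509]
P' = [7118/509 -6529/509 257/509; -6529/509 6667/509 -282/509; 257/509 -282/509 715/509]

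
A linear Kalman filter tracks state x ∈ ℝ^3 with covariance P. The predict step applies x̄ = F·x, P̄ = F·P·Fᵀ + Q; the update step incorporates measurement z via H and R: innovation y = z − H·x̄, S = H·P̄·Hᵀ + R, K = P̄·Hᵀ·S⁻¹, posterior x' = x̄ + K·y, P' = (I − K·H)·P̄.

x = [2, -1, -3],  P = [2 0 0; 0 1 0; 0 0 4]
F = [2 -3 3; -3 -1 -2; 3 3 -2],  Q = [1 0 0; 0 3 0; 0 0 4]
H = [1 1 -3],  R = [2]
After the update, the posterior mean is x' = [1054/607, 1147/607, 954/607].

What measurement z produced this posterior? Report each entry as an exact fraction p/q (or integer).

z = [-1]

x̄ = F·x = [-2, 1, 9]
P̄ = F·P·Fᵀ + Q = [54 -33 -21; -33 38 -5; -21 -5 47]
S = H·P̄·Hᵀ + R = [607]
K = P̄·Hᵀ·S⁻¹ = [84/607; 20/607; -167/607]
x' − x̄ = [2268/607, 540/607, -4509/607] = K·y
y = (KᵀK)⁻¹·Kᵀ·(x' − x̄) = [27]
z = y + H·x̄ = [27] + [-28] = [-1]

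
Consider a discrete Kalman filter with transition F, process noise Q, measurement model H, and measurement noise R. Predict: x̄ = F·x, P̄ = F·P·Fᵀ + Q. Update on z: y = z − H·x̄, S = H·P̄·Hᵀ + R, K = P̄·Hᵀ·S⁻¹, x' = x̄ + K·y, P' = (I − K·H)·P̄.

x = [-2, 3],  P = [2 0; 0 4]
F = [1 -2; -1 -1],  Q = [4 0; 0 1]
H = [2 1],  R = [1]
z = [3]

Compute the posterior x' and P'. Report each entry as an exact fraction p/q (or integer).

x' = [1/3, 13/6]
P' = [7/6 -23/12; -23/12 479/120]

x̄ = F·x = [-8, -1]
P̄ = F·P·Fᵀ + Q = [22 6; 6 7]
y = z − H·x̄ = [20]
S = H·P̄·Hᵀ + R = [120]
K = P̄·Hᵀ·S⁻¹ = [5/12; 19/120]
x' = x̄ + K·y = [1/3, 13/6]
P' = (I − K·H)·P̄ = [7/6 -23/12; -23/12 479/120]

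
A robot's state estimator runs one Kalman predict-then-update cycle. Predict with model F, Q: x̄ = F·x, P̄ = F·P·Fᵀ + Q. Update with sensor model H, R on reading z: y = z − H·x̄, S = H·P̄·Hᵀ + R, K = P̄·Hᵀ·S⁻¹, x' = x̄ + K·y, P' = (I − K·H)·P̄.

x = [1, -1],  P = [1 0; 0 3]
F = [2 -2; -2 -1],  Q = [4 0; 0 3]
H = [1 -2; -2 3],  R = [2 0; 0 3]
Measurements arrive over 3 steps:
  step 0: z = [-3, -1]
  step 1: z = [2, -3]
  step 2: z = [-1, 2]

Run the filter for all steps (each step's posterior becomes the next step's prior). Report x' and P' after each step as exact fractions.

step 0: x' = [22/5, 74/25], P' = [120/13 354/65; 354/65 1108/325]
step 1: x' = [-34350/63347, -685877/506776], P' = [212532/63347 124374/63347; 124374/63347 682987/506776]
step 2: x' = [488494832/312507403, 483696789/312507403], P' = [1043115780/312507403 609054018/312507403; 609054018/312507403 417468553/312507403]

step 0: x̄ = F·x = [4, -1]
step 0: P̄ = F·P·Fᵀ + Q = [20 2; 2 10]
step 0: y = z − H·x̄ = [-9, 10]
step 0: S = H·P̄·Hᵀ + R = [54 -86; -86 149]
step 0: K = P̄·Hᵀ·S⁻¹ = [-54/65 -46/65; -223/325 -72/325]
step 0: x' = x̄ + K·y = [22/5, 74/25]
step 0: P' = (I − K·H)·P̄ = [120/13 354/65; 354/65 1108/325]
step 1: x̄ = F·x = [72/25, -294/25]
step 1: P̄ = F·P·Fᵀ + Q = [3572/325 -6244/325; -6244/325 21163/325]
step 1: y = z − H·x̄ = [-122/5, 951/25]
step 1: S = H·P̄·Hᵀ + R = [4554/13 -35566/65; -35566/65 280658/325]
step 1: K = P̄·Hᵀ·S⁻¹ = [-18108/63347 -17314/63347; -185491/506776 19659/506776]
step 1: x' = x̄ + K·y = [-34350/63347, -685877/506776]
step 1: P' = (I − K·H)·P̄ = [212532/63347 124374/63347; 124374/63347 682987/506776]
step 2: x̄ = F·x = [411077/253388, 1235477/506776]
step 2: P̄ = F·P·Fᵀ + Q = [900035/126694 -1722533/253388; -1722533/253388 12984307/506776]
step 2: y = z − H·x̄ = [142753/63347, -1048571/506776]
step 2: S = H·P̄·Hᵀ + R = [8791398/63347 -13652698/63347; -13652698/63347 174120443/506776]
step 2: K = P̄·Hᵀ·S⁻¹ = [-87496128/312507403 -86356502/312507403; -112941544/312507403 11432541/312507403]
step 2: x' = x̄ + K·y = [488494832/312507403, 483696789/312507403]
step 2: P' = (I − K·H)·P̄ = [1043115780/312507403 609054018/312507403; 609054018/312507403 417468553/312507403]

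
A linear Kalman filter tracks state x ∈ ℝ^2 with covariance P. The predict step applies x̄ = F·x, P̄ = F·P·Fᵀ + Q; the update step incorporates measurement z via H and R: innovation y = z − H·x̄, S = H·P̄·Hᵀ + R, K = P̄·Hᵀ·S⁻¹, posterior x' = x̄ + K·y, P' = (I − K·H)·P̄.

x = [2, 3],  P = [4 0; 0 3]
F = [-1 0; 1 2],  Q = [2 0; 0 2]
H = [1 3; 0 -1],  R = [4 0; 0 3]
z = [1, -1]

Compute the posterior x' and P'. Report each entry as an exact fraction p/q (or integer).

x̄ = F·x = [-2, 8]
P̄ = F·P·Fᵀ + Q = [6 -4; -4 18]
y = z − H·x̄ = [-21, 7]
S = H·P̄·Hᵀ + R = [148 -50; -50 21]
K = P̄·Hᵀ·S⁻¹ = [37/304 73/152; 75/304 -41/152]
x' = x̄ + K·y = [-363/304, 283/304]
P' = (I − K·H)·P̄ = [731/152 -219/152; -219/152 123/152]

x' = [-363/304, 283/304]
P' = [731/152 -219/152; -219/152 123/152]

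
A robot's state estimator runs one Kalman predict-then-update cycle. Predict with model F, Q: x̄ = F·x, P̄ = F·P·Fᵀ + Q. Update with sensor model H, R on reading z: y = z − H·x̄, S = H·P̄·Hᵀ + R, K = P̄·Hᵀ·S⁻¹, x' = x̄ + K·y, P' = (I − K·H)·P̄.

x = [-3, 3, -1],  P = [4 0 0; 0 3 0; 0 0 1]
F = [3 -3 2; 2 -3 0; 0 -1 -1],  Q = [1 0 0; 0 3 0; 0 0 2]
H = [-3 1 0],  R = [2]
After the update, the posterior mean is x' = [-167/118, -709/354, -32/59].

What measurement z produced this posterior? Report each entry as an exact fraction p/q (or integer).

z = [2]

x̄ = F·x = [-20, -15, -2]
P̄ = F·P·Fᵀ + Q = [68 51 7; 51 46 9; 7 9 6]
S = H·P̄·Hᵀ + R = [354]
K = P̄·Hᵀ·S⁻¹ = [-51/118; -107/354; -2/59]
x' − x̄ = [2193/118, 4601/354, 86/59] = K·y
y = (KᵀK)⁻¹·Kᵀ·(x' − x̄) = [-43]
z = y + H·x̄ = [-43] + [45] = [2]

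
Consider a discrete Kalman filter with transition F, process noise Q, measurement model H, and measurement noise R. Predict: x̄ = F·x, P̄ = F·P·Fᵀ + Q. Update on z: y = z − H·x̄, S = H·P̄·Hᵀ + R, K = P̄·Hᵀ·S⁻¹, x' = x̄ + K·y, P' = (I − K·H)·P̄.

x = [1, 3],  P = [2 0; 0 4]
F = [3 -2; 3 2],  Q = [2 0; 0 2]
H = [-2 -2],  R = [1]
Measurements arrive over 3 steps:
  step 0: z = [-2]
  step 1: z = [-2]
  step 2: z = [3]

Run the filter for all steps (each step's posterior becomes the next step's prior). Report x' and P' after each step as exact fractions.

step 0: x' = [-335/61, 397/61], P' = [5204/305 -5166/305; -5166/305 5204/305]
step 1: x' = [-1030843/754561, 1775049/754561], P' = [1961758/754561 -1805484/754561; -1805484/754561 1837774/754561]
step 2: x' = [-1033082679/295320689, 585048429/295320689], P' = [724102088/295320689 -665615514/295320689; -665615514/295320689 680770472/295320689]

step 0: x̄ = F·x = [-3, 9]
step 0: P̄ = F·P·Fᵀ + Q = [36 2; 2 36]
step 0: y = z − H·x̄ = [10]
step 0: S = H·P̄·Hᵀ + R = [305]
step 0: K = P̄·Hᵀ·S⁻¹ = [-76/305; -76/305]
step 0: x' = x̄ + K·y = [-335/61, 397/61]
step 0: P' = (I − K·H)·P̄ = [5204/305 -5166/305; -5166/305 5204/305]
step 1: x̄ = F·x = [-1799/61, -211/61]
step 1: P̄ = F·P·Fᵀ + Q = [130254/305 5204/61; 5204/61 1254/61]
step 1: y = z − H·x̄ = [-4142/61]
step 1: S = H·P̄·Hᵀ + R = [754561/305]
step 1: K = P̄·Hᵀ·S⁻¹ = [-312548/754561; -64580/754561]
step 1: x' = x̄ + K·y = [-1030843/754561, 1775049/754561]
step 1: P' = (I − K·H)·P̄ = [1961758/754561 -1805484/754561; -1805484/754561 1837774/754561]
step 2: x̄ = F·x = [-6642627/754561, 457569/754561]
step 2: P̄ = F·P·Fᵀ + Q = [48181848/754561 10304726/754561; 10304726/754561 4850232/754561]
step 2: y = z − H·x̄ = [-10106433/754561]
step 2: S = H·P̄·Hᵀ + R = [295320689/754561]
step 2: K = P̄·Hᵀ·S⁻¹ = [-116973148/295320689; -30309916/295320689]
step 2: x' = x̄ + K·y = [-1033082679/295320689, 585048429/295320689]
step 2: P' = (I − K·H)·P̄ = [724102088/295320689 -665615514/295320689; -665615514/295320689 680770472/295320689]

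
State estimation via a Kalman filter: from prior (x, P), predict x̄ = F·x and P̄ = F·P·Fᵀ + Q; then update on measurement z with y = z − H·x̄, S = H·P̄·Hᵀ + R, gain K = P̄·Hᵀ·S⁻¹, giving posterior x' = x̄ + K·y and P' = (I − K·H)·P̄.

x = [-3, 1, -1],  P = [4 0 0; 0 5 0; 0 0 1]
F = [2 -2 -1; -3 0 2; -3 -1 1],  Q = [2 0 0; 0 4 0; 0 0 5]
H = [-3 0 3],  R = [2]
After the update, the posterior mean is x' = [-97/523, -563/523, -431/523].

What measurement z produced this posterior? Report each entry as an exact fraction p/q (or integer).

z = [-2]

x̄ = F·x = [-7, 7, 7]
P̄ = F·P·Fᵀ + Q = [39 -26 -15; -26 44 38; -15 38 47]
S = H·P̄·Hᵀ + R = [1046]
K = P̄·Hᵀ·S⁻¹ = [-81/523; 96/523; 93/523]
x' − x̄ = [3564/523, -4224/523, -4092/523] = K·y
y = (KᵀK)⁻¹·Kᵀ·(x' − x̄) = [-44]
z = y + H·x̄ = [-44] + [42] = [-2]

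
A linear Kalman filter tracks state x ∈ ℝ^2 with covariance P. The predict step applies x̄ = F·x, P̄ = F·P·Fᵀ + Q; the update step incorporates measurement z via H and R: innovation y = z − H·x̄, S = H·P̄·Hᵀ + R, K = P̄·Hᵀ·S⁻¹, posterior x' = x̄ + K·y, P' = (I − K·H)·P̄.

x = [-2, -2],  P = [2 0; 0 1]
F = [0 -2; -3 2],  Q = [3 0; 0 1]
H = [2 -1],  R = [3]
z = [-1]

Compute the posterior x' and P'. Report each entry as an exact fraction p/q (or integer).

x' = [11/5, 51/10]
P' = [83/35 139/35; 139/35 649/70]

x̄ = F·x = [4, 2]
P̄ = F·P·Fᵀ + Q = [7 -4; -4 23]
y = z − H·x̄ = [-7]
S = H·P̄·Hᵀ + R = [70]
K = P̄·Hᵀ·S⁻¹ = [9/35; -31/70]
x' = x̄ + K·y = [11/5, 51/10]
P' = (I − K·H)·P̄ = [83/35 139/35; 139/35 649/70]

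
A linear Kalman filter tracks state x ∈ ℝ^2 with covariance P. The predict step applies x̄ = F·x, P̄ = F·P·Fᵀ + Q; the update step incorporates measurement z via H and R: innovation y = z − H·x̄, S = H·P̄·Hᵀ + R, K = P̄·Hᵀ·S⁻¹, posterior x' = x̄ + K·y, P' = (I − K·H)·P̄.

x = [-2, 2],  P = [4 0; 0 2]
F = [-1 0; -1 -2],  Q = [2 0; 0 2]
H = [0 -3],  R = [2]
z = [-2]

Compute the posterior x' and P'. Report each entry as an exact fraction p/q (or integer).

x̄ = F·x = [2, -2]
P̄ = F·P·Fᵀ + Q = [6 4; 4 14]
y = z − H·x̄ = [-8]
S = H·P̄·Hᵀ + R = [128]
K = P̄·Hᵀ·S⁻¹ = [-3/32; -21/64]
x' = x̄ + K·y = [11/4, 5/8]
P' = (I − K·H)·P̄ = [39/8 1/16; 1/16 7/32]

x' = [11/4, 5/8]
P' = [39/8 1/16; 1/16 7/32]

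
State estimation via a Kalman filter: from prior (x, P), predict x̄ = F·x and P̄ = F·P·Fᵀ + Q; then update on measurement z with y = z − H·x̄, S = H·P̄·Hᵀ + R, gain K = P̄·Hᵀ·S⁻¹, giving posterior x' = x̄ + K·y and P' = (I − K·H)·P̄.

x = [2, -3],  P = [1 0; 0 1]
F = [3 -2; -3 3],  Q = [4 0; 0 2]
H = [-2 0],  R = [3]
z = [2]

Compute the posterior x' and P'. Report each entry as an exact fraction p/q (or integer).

x' = [-32/71, -285/71]
P' = [51/71 -45/71; -45/71 520/71]

x̄ = F·x = [12, -15]
P̄ = F·P·Fᵀ + Q = [17 -15; -15 20]
y = z − H·x̄ = [26]
S = H·P̄·Hᵀ + R = [71]
K = P̄·Hᵀ·S⁻¹ = [-34/71; 30/71]
x' = x̄ + K·y = [-32/71, -285/71]
P' = (I − K·H)·P̄ = [51/71 -45/71; -45/71 520/71]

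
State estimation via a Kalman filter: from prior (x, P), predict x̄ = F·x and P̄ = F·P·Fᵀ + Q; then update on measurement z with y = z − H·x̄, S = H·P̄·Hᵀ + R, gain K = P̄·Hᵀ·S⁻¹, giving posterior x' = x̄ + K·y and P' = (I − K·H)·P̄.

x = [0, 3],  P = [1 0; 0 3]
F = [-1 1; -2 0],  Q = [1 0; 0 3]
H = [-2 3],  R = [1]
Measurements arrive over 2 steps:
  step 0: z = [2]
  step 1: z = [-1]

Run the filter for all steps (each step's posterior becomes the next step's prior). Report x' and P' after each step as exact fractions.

step 0: x̄ = F·x = [3, 0]
step 0: P̄ = F·P·Fᵀ + Q = [5 2; 2 7]
step 0: y = z − H·x̄ = [8]
step 0: S = H·P̄·Hᵀ + R = [60]
step 0: K = P̄·Hᵀ·S⁻¹ = [-1/15; 17/60]
step 0: x' = x̄ + K·y = [37/15, 34/15]
step 0: P' = (I − K·H)·P̄ = [71/15 47/15; 47/15 131/60]
step 1: x̄ = F·x = [-1/5, -74/15]
step 1: P̄ = F·P·Fᵀ + Q = [33/20 16/5; 16/5 329/15]
step 1: y = z − H·x̄ = [67/5]
step 1: S = H·P̄·Hᵀ + R = [833/5]
step 1: K = P̄·Hᵀ·S⁻¹ = [9/238; 297/833]
step 1: x' = x̄ + K·y = [73/238, -389/2499]
step 1: P' = (I − K·H)·P̄ = [24/17 227/238; 227/238 1886/2499]

step 0: x' = [37/15, 34/15], P' = [71/15 47/15; 47/15 131/60]
step 1: x' = [73/238, -389/2499], P' = [24/17 227/238; 227/238 1886/2499]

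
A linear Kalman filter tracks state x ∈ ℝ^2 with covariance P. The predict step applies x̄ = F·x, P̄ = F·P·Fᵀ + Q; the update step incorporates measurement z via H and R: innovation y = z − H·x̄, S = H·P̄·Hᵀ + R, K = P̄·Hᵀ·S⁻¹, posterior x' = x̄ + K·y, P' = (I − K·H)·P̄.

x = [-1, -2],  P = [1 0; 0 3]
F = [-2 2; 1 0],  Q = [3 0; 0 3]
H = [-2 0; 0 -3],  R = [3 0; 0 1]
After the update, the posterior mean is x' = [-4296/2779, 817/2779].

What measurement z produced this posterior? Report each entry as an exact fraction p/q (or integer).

z = [3, -1]

x̄ = F·x = [-2, -1]
P̄ = F·P·Fᵀ + Q = [19 -2; -2 4]
S = H·P̄·Hᵀ + R = [79 -12; -12 37]
K = P̄·Hᵀ·S⁻¹ = [-1334/2779 18/2779; 4/2779 -900/2779]
x' − x̄ = [1262/2779, 3596/2779] = K·y
y = (KᵀK)⁻¹·Kᵀ·(x' − x̄) = [-1, -4]
z = y + H·x̄ = [-1, -4] + [4, 3] = [3, -1]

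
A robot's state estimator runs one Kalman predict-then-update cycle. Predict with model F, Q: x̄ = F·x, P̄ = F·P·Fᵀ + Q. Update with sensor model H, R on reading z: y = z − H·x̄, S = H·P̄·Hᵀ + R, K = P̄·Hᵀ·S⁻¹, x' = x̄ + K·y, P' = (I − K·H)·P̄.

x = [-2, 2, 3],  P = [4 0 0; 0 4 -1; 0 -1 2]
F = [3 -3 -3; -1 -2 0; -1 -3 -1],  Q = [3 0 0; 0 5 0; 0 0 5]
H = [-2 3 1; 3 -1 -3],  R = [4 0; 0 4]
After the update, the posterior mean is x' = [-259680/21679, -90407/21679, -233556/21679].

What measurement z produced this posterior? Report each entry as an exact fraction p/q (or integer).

x̄ = F·x = [-21, -2, -7]
P̄ = F·P·Fᵀ + Q = [75 6 18; 6 25 26; 18 26 41]
S = H·P̄·Hᵀ + R = [582 -680; -680 869]
K = P̄·Hᵀ·S⁻¹ = [6567/21679 9255/21679; 19541/43358 5525/21679; 7527/43358 575/21679]
x' − x̄ = [195579/21679, -47049/21679, -81803/21679] = K·y
y = (KᵀK)⁻¹·Kᵀ·(x' − x̄) = [-28, 41]
z = y + H·x̄ = [-28, 41] + [29, -40] = [1, 1]

z = [1, 1]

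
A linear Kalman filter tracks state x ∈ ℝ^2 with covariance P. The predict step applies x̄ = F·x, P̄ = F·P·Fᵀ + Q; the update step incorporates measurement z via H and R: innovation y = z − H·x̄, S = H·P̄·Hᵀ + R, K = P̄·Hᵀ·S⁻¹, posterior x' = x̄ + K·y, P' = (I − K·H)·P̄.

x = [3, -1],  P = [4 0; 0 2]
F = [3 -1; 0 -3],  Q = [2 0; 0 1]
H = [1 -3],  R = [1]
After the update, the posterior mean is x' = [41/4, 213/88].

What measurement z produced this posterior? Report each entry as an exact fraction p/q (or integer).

z = [3]

x̄ = F·x = [10, 3]
P̄ = F·P·Fᵀ + Q = [40 6; 6 19]
S = H·P̄·Hᵀ + R = [176]
K = P̄·Hᵀ·S⁻¹ = [1/8; -51/176]
x' − x̄ = [1/4, -51/88] = K·y
y = (KᵀK)⁻¹·Kᵀ·(x' − x̄) = [2]
z = y + H·x̄ = [2] + [1] = [3]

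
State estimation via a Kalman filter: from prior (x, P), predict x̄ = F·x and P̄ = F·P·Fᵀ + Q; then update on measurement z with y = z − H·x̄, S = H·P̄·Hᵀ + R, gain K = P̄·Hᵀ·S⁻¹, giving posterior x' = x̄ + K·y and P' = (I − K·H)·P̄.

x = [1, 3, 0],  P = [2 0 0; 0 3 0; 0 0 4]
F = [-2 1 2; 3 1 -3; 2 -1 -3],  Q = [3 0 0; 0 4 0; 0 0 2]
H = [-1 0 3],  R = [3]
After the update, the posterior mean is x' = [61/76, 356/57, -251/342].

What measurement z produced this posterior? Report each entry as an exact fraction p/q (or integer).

z = [-3]

x̄ = F·x = [1, 6, -1]
P̄ = F·P·Fᵀ + Q = [30 -33 -35; -33 61 45; -35 45 49]
S = H·P̄·Hᵀ + R = [684]
K = P̄·Hᵀ·S⁻¹ = [-15/76; 14/57; 91/342]
x' − x̄ = [-15/76, 14/57, 91/342] = K·y
y = (KᵀK)⁻¹·Kᵀ·(x' − x̄) = [1]
z = y + H·x̄ = [1] + [-4] = [-3]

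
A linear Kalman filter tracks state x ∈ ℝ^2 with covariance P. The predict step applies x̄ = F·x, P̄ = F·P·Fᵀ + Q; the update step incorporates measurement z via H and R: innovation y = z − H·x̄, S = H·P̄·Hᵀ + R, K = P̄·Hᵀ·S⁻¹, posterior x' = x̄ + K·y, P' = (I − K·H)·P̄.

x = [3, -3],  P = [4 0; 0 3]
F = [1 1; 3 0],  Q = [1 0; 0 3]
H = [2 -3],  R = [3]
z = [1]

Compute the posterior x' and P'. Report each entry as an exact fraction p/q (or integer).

x' = [-280/121, -213/121]
P' = [768/121 522/121; 522/121 789/242]

x̄ = F·x = [0, 9]
P̄ = F·P·Fᵀ + Q = [8 12; 12 39]
y = z − H·x̄ = [28]
S = H·P̄·Hᵀ + R = [242]
K = P̄·Hᵀ·S⁻¹ = [-10/121; -93/242]
x' = x̄ + K·y = [-280/121, -213/121]
P' = (I − K·H)·P̄ = [768/121 522/121; 522/121 789/242]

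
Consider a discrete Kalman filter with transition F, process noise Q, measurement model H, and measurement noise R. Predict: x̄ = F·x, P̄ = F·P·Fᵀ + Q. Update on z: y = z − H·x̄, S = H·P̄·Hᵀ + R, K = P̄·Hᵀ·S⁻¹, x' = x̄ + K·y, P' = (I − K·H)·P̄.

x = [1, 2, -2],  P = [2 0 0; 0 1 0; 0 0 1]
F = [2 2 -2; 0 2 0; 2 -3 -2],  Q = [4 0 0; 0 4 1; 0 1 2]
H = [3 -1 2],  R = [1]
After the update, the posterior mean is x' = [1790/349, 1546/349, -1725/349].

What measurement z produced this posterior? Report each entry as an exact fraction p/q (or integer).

x̄ = F·x = [10, 4, 0]
P̄ = F·P·Fᵀ + Q = [20 4 6; 4 8 -5; 6 -5 23]
S = H·P̄·Hᵀ + R = [349]
K = P̄·Hᵀ·S⁻¹ = [68/349; -6/349; 69/349]
x' − x̄ = [-1700/349, 150/349, -1725/349] = K·y
y = (KᵀK)⁻¹·Kᵀ·(x' − x̄) = [-25]
z = y + H·x̄ = [-25] + [26] = [1]

z = [1]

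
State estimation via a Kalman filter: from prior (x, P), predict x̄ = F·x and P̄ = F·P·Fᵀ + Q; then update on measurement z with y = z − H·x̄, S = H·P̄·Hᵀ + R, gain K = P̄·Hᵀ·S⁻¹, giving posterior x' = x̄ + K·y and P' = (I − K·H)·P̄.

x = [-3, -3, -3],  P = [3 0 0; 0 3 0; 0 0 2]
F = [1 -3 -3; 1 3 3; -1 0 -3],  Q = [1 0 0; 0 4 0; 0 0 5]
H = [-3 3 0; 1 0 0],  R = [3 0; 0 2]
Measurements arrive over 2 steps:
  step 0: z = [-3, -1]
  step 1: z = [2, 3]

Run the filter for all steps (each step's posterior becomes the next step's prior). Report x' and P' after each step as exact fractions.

step 0: x' = [-4831/3513, -2891/1171, 5503/1171], P' = [4802/3513 1540/1171 -992/1171; 1540/1171 1864/1171 -1149/1171; -992/1171 -1149/1171 20930/1171]
step 1: x' = [29534251/31266197, 45307013/31266197, -98614582/31266197], P' = [35744746/31266197 33543880/31266197 44673212/31266197; 33543880/31266197 41578790/31266197 43310463/31266197; 44673212/31266197 43310463/31266197 361679737/31266197]

step 0: x̄ = F·x = [15, -21, 12]
step 0: P̄ = F·P·Fᵀ + Q = [49 -42 15; -42 52 -21; 15 -21 26]
step 0: y = z − H·x̄ = [105, -16]
step 0: S = H·P̄·Hᵀ + R = [1668 -273; -273 51]
step 0: K = P̄·Hᵀ·S⁻¹ = [-182/3513 2401/3513; 324/1171 770/1171; -157/1171 -496/1171]
step 0: x' = x̄ + K·y = [-4831/3513, -2891/1171, 5503/1171]
step 0: P' = (I − K·H)·P̄ = [4802/3513 1540/1171 -992/1171; 1540/1171 1864/1171 -1149/1171; -992/1171 -1149/1171 20930/1171]
step 1: x̄ = F·x = [-28339/3513, 18677/3513, -44696/3513]
step 1: P̄ = F·P·Fᵀ + Q = [551843/3513 -548590/3513 543145/3513; -548590/3513 582110/3513 -534893/3513; 543145/3513 -534893/3513 569621/3513]
step 1: y = z − H·x̄ = [-44674/1171, 38878/3513]
step 1: S = H·P̄·Hᵀ + R = [6696912/1171 -1100433/1171; -1100433/1171 558869/3513]
step 1: K = P̄·Hᵀ·S⁻¹ = [-2200866/31266197 17872373/31266197; 8034910/31266197 16771940/31266197; -1362749/31266197 22336606/31266197]
step 1: x' = x̄ + K·y = [29534251/31266197, 45307013/31266197, -98614582/31266197]
step 1: P' = (I − K·H)·P̄ = [35744746/31266197 33543880/31266197 44673212/31266197; 33543880/31266197 41578790/31266197 43310463/31266197; 44673212/31266197 43310463/31266197 361679737/31266197]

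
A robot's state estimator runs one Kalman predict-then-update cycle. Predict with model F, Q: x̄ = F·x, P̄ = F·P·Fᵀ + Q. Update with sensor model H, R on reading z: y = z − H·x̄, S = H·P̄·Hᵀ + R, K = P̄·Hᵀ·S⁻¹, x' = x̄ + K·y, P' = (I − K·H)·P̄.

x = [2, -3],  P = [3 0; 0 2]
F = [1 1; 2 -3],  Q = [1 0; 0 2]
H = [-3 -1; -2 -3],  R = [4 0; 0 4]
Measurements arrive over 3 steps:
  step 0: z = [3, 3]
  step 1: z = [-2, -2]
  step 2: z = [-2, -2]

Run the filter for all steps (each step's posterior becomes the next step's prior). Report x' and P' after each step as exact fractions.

step 0: x̄ = F·x = [-1, 13]
step 0: P̄ = F·P·Fᵀ + Q = [6 0; 0 32]
step 0: y = z − H·x̄ = [13, 40]
step 0: S = H·P̄·Hᵀ + R = [90 132; 132 316]
step 0: K = P̄·Hᵀ·S⁻¹ = [-19/51 2/17; 320/1377 -184/459]
step 0: x' = x̄ + K·y = [-58/51, -19/1377]
step 0: P' = (I − K·H)·P̄ = [12/17 -32/51; -32/51 1312/1377]
step 1: x̄ = F·x = [-1585/1377, -1025/459]
step 1: P̄ = F·P·Fᵀ + Q = [1933/1377 -376/459; -376/459 3202/153]
step 1: y = z − H·x̄ = [-392/51, -15149/1377]
step 1: S = H·P̄·Hᵀ + R = [555/17 3172/51; 3172/51 259066/1377]
step 1: K = P̄·Hᵀ·S⁻¹ = [-141469/521837 45797/521837; 225842/1565511 -194487/521837]
step 1: x' = x̄ + K·y = [-17126/521837, 1187068/1565511]
step 1: P' = (I − K·H)·P̄ = [268688/521837 -240188/521837; -240188/521837 1258324/1565511]
step 2: x̄ = F·x = [1135690/1565511, -1221320/521837]
step 2: P̄ = F·P·Fᵀ + Q = [2188771/1565511 -480760/521837; -480760/521837 8775654/521837]
step 2: y = z − H·x̄ = [-1129304/521837, -11851522/1565511]
step 2: S = H·P̄·Hᵀ + R = [14544755/521837 25416144/521837; 25416144/521837 234652426/1565511]
step 2: K = P̄·Hᵀ·S⁻¹ = [-382782627/1413296603 124076783/1413296603; 204356130/1413296603 -524727213/1413296603]
step 2: x' = x̄ + K·y = [914335288/1413296603, 222427886/1413296603]
step 2: P' = (I − K·H)·P̄ = [727099808/1413296603 -650168916/1413296603; -650168916/1413296603 1133082228/1413296603]

step 0: x' = [-58/51, -19/1377], P' = [12/17 -32/51; -32/51 1312/1377]
step 1: x' = [-17126/521837, 1187068/1565511], P' = [268688/521837 -240188/521837; -240188/521837 1258324/1565511]
step 2: x' = [914335288/1413296603, 222427886/1413296603], P' = [727099808/1413296603 -650168916/1413296603; -650168916/1413296603 1133082228/1413296603]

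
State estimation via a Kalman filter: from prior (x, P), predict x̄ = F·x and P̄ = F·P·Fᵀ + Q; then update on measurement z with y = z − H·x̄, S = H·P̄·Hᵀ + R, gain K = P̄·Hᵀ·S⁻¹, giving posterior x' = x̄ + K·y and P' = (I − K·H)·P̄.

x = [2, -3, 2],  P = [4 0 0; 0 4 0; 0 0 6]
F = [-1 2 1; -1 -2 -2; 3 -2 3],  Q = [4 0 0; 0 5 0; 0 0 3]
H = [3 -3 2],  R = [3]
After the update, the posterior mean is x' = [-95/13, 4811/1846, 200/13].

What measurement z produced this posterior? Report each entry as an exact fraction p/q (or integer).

x̄ = F·x = [-6, 0, 18]
P̄ = F·P·Fᵀ + Q = [30 -24 -10; -24 49 -32; -10 -32 109]
S = H·P̄·Hᵀ + R = [1846]
K = P̄·Hᵀ·S⁻¹ = [1/13; -283/1846; 2/13]
x' − x̄ = [-17/13, 4811/1846, -34/13] = K·y
y = (KᵀK)⁻¹·Kᵀ·(x' − x̄) = [-17]
z = y + H·x̄ = [-17] + [18] = [1]

z = [1]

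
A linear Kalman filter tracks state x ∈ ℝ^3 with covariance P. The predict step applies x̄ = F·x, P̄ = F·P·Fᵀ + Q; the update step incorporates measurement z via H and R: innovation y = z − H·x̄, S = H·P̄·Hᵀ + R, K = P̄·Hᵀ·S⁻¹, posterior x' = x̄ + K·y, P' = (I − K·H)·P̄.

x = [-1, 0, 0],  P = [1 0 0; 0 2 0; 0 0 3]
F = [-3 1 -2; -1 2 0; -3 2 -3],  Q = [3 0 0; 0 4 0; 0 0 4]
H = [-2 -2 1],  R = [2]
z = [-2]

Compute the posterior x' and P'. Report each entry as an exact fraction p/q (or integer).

x̄ = F·x = [3, 1, 3]
P̄ = F·P·Fᵀ + Q = [26 7 31; 7 13 11; 31 11 48]
y = z − H·x̄ = [3]
S = H·P̄·Hᵀ + R = [94]
K = P̄·Hᵀ·S⁻¹ = [-35/94; -29/94; -18/47]
x' = x̄ + K·y = [177/94, 7/94, 87/47]
P' = (I − K·H)·P̄ = [1219/94 -357/94 827/47; -357/94 381/94 -5/47; 827/47 -5/47 1608/47]

x' = [177/94, 7/94, 87/47]
P' = [1219/94 -357/94 827/47; -357/94 381/94 -5/47; 827/47 -5/47 1608/47]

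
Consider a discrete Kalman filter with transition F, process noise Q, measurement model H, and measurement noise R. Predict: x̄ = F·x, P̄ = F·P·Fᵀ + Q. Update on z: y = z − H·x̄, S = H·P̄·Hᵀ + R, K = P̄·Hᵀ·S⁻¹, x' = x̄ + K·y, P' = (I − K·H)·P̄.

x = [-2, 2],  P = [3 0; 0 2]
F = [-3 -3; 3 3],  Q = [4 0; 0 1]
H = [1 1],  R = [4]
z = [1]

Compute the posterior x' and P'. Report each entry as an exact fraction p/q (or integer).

x̄ = F·x = [0, 0]
P̄ = F·P·Fᵀ + Q = [49 -45; -45 46]
y = z − H·x̄ = [1]
S = H·P̄·Hᵀ + R = [9]
K = P̄·Hᵀ·S⁻¹ = [4/9; 1/9]
x' = x̄ + K·y = [4/9, 1/9]
P' = (I − K·H)·P̄ = [425/9 -409/9; -409/9 413/9]

x' = [4/9, 1/9]
P' = [425/9 -409/9; -409/9 413/9]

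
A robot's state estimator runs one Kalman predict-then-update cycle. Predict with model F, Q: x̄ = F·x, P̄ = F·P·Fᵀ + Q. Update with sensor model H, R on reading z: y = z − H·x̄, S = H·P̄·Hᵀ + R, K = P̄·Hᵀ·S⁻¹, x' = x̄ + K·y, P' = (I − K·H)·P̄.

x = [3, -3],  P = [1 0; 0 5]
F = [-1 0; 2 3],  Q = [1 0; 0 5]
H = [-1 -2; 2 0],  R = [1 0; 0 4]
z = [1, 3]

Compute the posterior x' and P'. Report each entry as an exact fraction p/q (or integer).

x' = [-22/629, -320/629]
P' = [418/629 -210/629; -210/629 262/629]

x̄ = F·x = [-3, -3]
P̄ = F·P·Fᵀ + Q = [2 -2; -2 54]
y = z − H·x̄ = [-8, 9]
S = H·P̄·Hᵀ + R = [211 4; 4 12]
K = P̄·Hᵀ·S⁻¹ = [2/629 209/629; -314/629 -105/629]
x' = x̄ + K·y = [-22/629, -320/629]
P' = (I − K·H)·P̄ = [418/629 -210/629; -210/629 262/629]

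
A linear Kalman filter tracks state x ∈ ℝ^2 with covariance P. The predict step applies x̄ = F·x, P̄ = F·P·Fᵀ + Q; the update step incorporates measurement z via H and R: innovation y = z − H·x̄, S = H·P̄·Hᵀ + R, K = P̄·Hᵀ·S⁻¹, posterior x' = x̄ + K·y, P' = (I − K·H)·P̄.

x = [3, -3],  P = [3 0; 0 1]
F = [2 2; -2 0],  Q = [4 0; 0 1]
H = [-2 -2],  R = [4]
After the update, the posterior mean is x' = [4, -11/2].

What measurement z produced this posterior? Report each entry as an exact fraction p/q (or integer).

z = [2]

x̄ = F·x = [0, -6]
P̄ = F·P·Fᵀ + Q = [20 -12; -12 13]
S = H·P̄·Hᵀ + R = [40]
K = P̄·Hᵀ·S⁻¹ = [-2/5; -1/20]
x' − x̄ = [4, 1/2] = K·y
y = (KᵀK)⁻¹·Kᵀ·(x' − x̄) = [-10]
z = y + H·x̄ = [-10] + [12] = [2]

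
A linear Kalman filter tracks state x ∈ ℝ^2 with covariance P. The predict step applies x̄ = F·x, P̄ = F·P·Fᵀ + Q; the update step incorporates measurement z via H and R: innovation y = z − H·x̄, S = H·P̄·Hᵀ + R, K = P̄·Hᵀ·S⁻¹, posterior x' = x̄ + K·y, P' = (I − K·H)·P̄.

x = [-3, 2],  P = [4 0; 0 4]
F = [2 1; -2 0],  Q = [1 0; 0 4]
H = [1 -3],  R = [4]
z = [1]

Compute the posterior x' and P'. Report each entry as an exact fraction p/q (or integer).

x' = [383/301, 58/301]
P' = [1560/301 428/301; 428/301 244/301]

x̄ = F·x = [-4, 6]
P̄ = F·P·Fᵀ + Q = [21 -16; -16 20]
y = z − H·x̄ = [23]
S = H·P̄·Hᵀ + R = [301]
K = P̄·Hᵀ·S⁻¹ = [69/301; -76/301]
x' = x̄ + K·y = [383/301, 58/301]
P' = (I − K·H)·P̄ = [1560/301 428/301; 428/301 244/301]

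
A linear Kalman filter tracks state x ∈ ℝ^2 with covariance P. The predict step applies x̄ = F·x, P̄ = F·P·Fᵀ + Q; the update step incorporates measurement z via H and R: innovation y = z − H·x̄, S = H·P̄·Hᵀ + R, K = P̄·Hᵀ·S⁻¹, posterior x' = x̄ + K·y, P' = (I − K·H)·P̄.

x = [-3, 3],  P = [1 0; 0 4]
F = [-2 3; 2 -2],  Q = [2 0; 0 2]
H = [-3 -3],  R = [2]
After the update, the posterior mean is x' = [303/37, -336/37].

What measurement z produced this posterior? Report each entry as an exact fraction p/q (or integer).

x̄ = F·x = [15, -12]
P̄ = F·P·Fᵀ + Q = [42 -28; -28 22]
S = H·P̄·Hᵀ + R = [74]
K = P̄·Hᵀ·S⁻¹ = [-21/37; 9/37]
x' − x̄ = [-252/37, 108/37] = K·y
y = (KᵀK)⁻¹·Kᵀ·(x' − x̄) = [12]
z = y + H·x̄ = [12] + [-9] = [3]

z = [3]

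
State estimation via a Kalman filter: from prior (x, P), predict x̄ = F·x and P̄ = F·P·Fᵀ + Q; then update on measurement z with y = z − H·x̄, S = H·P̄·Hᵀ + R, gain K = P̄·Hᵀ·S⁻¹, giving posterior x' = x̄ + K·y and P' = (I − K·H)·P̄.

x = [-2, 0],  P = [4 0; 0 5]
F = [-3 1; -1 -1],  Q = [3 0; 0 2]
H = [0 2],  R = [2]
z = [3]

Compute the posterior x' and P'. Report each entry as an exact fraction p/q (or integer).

x' = [131/23, 35/23]
P' = [914/23 7/23; 7/23 11/23]

x̄ = F·x = [6, 2]
P̄ = F·P·Fᵀ + Q = [44 7; 7 11]
y = z − H·x̄ = [-1]
S = H·P̄·Hᵀ + R = [46]
K = P̄·Hᵀ·S⁻¹ = [7/23; 11/23]
x' = x̄ + K·y = [131/23, 35/23]
P' = (I − K·H)·P̄ = [914/23 7/23; 7/23 11/23]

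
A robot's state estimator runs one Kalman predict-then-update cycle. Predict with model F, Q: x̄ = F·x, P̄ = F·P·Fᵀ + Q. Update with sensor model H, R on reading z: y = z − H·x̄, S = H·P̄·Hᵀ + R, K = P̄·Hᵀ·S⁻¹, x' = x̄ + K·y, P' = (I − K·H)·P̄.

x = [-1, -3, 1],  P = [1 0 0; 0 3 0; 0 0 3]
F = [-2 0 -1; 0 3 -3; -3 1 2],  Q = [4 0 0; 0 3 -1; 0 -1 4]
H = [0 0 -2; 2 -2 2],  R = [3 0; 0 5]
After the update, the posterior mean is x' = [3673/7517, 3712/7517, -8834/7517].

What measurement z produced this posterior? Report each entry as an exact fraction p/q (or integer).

z = [2, -3]

x̄ = F·x = [1, -12, 2]
P̄ = F·P·Fᵀ + Q = [11 9 0; 9 57 -10; 0 -10 28]
S = H·P̄·Hᵀ + R = [115 -152; -152 397]
K = P̄·Hᵀ·S⁻¹ = [608/22551 460/22551; -9692/22551 -10300/22551; -3560/7517 76/7517]
x' − x̄ = [-3844/7517, 93916/7517, -23868/7517] = K·y
y = (KᵀK)⁻¹·Kᵀ·(x' − x̄) = [6, -33]
z = y + H·x̄ = [6, -33] + [-4, 30] = [2, -3]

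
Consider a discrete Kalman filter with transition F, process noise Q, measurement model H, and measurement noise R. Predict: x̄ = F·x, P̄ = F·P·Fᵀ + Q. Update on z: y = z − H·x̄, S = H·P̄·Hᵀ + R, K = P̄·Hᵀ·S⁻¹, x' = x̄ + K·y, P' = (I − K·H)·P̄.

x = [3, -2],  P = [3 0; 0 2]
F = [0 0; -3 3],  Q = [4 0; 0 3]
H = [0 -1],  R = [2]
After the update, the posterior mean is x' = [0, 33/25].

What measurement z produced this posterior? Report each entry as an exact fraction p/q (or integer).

x̄ = F·x = [0, -15]
P̄ = F·P·Fᵀ + Q = [4 0; 0 48]
S = H·P̄·Hᵀ + R = [50]
K = P̄·Hᵀ·S⁻¹ = [0; -24/25]
x' − x̄ = [0, 408/25] = K·y
y = (KᵀK)⁻¹·Kᵀ·(x' − x̄) = [-17]
z = y + H·x̄ = [-17] + [15] = [-2]

z = [-2]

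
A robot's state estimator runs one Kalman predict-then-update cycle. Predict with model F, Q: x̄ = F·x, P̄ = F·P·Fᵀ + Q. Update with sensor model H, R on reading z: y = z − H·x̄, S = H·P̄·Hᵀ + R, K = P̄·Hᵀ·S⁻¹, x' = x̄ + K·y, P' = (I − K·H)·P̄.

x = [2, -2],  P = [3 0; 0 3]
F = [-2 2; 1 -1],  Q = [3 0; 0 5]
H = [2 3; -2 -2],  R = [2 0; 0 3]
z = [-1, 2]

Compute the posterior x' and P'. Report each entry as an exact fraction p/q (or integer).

x' = [-3158/919, 1897/919]
P' = [5517/919 -4050/919; -4050/919 3126/919]

x̄ = F·x = [-8, 4]
P̄ = F·P·Fᵀ + Q = [27 -12; -12 11]
y = z − H·x̄ = [3, -6]
S = H·P̄·Hᵀ + R = [65 -54; -54 59]
K = P̄·Hᵀ·S⁻¹ = [-558/919 -978/919; 639/919 616/919]
x' = x̄ + K·y = [-3158/919, 1897/919]
P' = (I − K·H)·P̄ = [5517/919 -4050/919; -4050/919 3126/919]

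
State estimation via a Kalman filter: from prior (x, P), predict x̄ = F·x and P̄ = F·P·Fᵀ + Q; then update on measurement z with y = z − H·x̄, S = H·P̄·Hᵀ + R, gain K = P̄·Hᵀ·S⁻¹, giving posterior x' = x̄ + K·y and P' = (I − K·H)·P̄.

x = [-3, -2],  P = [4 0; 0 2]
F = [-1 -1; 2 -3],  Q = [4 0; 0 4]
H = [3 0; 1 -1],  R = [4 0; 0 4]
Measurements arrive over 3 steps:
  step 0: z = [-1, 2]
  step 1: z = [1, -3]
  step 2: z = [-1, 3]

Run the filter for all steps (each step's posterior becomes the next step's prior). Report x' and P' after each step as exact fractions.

step 0: x' = [-17/248, -879/496], P' = [13/31 23/62; 23/62 489/124]
step 1: x' = [136/337, 11461/3370], P' = [428/1011 148/337; 148/337 45442/11795]
step 2: x' = [-792442/1626229, -6147305/1626229], P' = [2066276/4878687 2136908/4878687; 2136908/4878687 18665414/4878687]

step 0: x̄ = F·x = [5, 0]
step 0: P̄ = F·P·Fᵀ + Q = [10 -2; -2 38]
step 0: y = z − H·x̄ = [-16, -3]
step 0: S = H·P̄·Hᵀ + R = [94 36; 36 56]
step 0: K = P̄·Hᵀ·S⁻¹ = [39/124 3/248; 69/248 -443/496]
step 0: x' = x̄ + K·y = [-17/248, -879/496]
step 0: P' = (I − K·H)·P̄ = [13/31 23/62; 23/62 489/124]
step 1: x̄ = F·x = [913/496, 2569/496]
step 1: P̄ = F·P·Fᵀ + Q = [1129/124 1409/124; 1409/124 4553/124]
step 1: y = z − H·x̄ = [-2243/496, 21/62]
step 1: S = H·P̄·Hᵀ + R = [10657/124 -210/31; -210/31 840/31]
step 1: K = P̄·Hᵀ·S⁻¹ = [107/337 -4/1011; 111/337 -20131/23590]
step 1: x' = x̄ + K·y = [136/337, 11461/3370]
step 1: P' = (I − K·H)·P̄ = [428/1011 148/337; 148/337 45442/11795]
step 2: x̄ = F·x = [-12821/3370, -31663/3370]
step 2: P̄ = F·P·Fᵀ + Q = [323926/35385 394558/35385; 394558/35385 1241914/35385]
step 2: y = z − H·x̄ = [35093/3370, -4366/1685]
step 2: S = H·P̄·Hᵀ + R = [1018958/11795 -70632/11795; -70632/11795 306088/11795]
step 2: K = P̄·Hᵀ·S⁻¹ = [516569/1626229 -5886/1626229; 534227/1626229 -2754751/3252458]
step 2: x' = x̄ + K·y = [-792442/1626229, -6147305/1626229]
step 2: P' = (I − K·H)·P̄ = [2066276/4878687 2136908/4878687; 2136908/4878687 18665414/4878687]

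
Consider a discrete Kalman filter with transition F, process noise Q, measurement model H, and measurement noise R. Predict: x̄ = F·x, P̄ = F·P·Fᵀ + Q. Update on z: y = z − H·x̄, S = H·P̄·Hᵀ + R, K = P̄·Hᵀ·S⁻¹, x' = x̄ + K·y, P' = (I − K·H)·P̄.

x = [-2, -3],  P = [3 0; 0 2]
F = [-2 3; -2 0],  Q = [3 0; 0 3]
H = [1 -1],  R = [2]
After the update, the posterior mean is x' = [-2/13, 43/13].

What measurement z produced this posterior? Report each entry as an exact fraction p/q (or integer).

z = [-3]

x̄ = F·x = [-5, 4]
P̄ = F·P·Fᵀ + Q = [33 12; 12 15]
S = H·P̄·Hᵀ + R = [26]
K = P̄·Hᵀ·S⁻¹ = [21/26; -3/26]
x' − x̄ = [63/13, -9/13] = K·y
y = (KᵀK)⁻¹·Kᵀ·(x' − x̄) = [6]
z = y + H·x̄ = [6] + [-9] = [-3]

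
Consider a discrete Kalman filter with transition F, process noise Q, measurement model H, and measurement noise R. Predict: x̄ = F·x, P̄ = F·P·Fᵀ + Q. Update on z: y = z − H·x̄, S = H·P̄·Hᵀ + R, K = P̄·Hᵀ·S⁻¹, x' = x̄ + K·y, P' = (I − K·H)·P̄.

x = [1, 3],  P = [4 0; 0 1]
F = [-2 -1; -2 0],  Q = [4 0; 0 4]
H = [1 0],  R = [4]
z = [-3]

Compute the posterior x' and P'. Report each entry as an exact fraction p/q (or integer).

x' = [-83/25, -18/25]
P' = [84/25 64/25; 64/25 244/25]

x̄ = F·x = [-5, -2]
P̄ = F·P·Fᵀ + Q = [21 16; 16 20]
y = z − H·x̄ = [2]
S = H·P̄·Hᵀ + R = [25]
K = P̄·Hᵀ·S⁻¹ = [21/25; 16/25]
x' = x̄ + K·y = [-83/25, -18/25]
P' = (I − K·H)·P̄ = [84/25 64/25; 64/25 244/25]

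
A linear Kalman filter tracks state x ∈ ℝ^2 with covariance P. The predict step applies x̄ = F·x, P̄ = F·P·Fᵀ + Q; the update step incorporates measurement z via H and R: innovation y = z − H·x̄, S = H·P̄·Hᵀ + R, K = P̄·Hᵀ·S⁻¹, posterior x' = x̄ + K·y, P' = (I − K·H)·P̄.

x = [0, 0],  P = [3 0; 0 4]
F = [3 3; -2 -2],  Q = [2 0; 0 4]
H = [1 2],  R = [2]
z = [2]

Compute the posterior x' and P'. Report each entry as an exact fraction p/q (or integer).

x' = [-38/27, 44/27]
P' = [1394/27 -716/27; -716/27 380/27]

x̄ = F·x = [0, 0]
P̄ = F·P·Fᵀ + Q = [65 -42; -42 32]
y = z − H·x̄ = [2]
S = H·P̄·Hᵀ + R = [27]
K = P̄·Hᵀ·S⁻¹ = [-19/27; 22/27]
x' = x̄ + K·y = [-38/27, 44/27]
P' = (I − K·H)·P̄ = [1394/27 -716/27; -716/27 380/27]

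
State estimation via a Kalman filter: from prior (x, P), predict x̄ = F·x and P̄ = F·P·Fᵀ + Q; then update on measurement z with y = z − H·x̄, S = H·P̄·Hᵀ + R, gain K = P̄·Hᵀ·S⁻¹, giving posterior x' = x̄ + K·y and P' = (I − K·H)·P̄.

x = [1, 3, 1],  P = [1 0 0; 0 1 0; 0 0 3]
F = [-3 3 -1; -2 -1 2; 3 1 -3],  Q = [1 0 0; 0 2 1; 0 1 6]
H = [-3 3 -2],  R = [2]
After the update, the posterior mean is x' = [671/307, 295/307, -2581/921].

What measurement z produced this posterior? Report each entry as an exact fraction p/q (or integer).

z = [2]

x̄ = F·x = [5, -3, 3]
P̄ = F·P·Fᵀ + Q = [22 -3 3; -3 19 -24; 3 -24 43]
S = H·P̄·Hᵀ + R = [921]
K = P̄·Hᵀ·S⁻¹ = [-27/307; 38/307; -167/921]
x' − x̄ = [-864/307, 1216/307, -5344/921] = K·y
y = (KᵀK)⁻¹·Kᵀ·(x' − x̄) = [32]
z = y + H·x̄ = [32] + [-30] = [2]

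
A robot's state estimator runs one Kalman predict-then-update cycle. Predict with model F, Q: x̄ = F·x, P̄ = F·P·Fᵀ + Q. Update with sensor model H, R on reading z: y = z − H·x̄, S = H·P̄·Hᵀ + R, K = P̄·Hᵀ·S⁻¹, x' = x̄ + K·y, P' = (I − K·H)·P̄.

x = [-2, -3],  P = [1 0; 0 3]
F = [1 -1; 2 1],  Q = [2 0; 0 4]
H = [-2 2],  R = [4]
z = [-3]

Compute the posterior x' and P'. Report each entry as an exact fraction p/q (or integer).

x̄ = F·x = [1, -7]
P̄ = F·P·Fᵀ + Q = [6 -1; -1 11]
y = z − H·x̄ = [13]
S = H·P̄·Hᵀ + R = [80]
K = P̄·Hᵀ·S⁻¹ = [-7/40; 3/10]
x' = x̄ + K·y = [-51/40, -31/10]
P' = (I − K·H)·P̄ = [71/20 16/5; 16/5 19/5]

x' = [-51/40, -31/10]
P' = [71/20 16/5; 16/5 19/5]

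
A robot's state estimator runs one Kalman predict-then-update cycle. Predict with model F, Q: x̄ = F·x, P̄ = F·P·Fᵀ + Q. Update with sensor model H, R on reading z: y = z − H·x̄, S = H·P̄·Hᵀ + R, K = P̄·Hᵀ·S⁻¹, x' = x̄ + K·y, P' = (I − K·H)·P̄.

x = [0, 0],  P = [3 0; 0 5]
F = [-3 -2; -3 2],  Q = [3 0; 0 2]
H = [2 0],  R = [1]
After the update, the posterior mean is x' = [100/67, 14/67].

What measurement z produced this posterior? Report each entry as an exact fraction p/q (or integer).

z = [3]

x̄ = F·x = [0, 0]
P̄ = F·P·Fᵀ + Q = [50 7; 7 49]
S = H·P̄·Hᵀ + R = [201]
K = P̄·Hᵀ·S⁻¹ = [100/201; 14/201]
x' − x̄ = [100/67, 14/67] = K·y
y = (KᵀK)⁻¹·Kᵀ·(x' − x̄) = [3]
z = y + H·x̄ = [3] + [0] = [3]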